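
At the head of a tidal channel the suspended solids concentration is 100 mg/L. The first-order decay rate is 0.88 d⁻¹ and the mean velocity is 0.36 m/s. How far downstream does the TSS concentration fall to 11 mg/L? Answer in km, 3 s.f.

From C = C₀·e^(−kt), t = ln(C₀/C)/k = ln(100/11)/0.88 = 2.207/0.88 = 2.508 d.
Distance = v·t = 0.36 m/s × 2.167e+05 s = 7.802e+04 m = 78.02 km.

78.0 km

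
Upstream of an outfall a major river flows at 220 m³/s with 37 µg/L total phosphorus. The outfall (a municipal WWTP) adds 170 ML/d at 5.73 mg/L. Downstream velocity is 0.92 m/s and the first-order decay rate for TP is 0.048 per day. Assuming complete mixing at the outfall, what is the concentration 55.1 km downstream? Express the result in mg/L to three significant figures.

170 ML/d = 1.968 m³/s.
37 µg/L = 0.037 mg/L.
After complete mixing, C₀ = (1.968·5.73 + 220·0.037) / 222 = 0.08746 mg/L.
Travel time t = 5.51e+04 m / 0.92 m/s = 5.989e+04 s = 0.6932 d.
C = 0.08746·exp(−0.048·0.6932) = 0.08746·0.9673 = 0.0846 mg/L.

0.0846 mg/L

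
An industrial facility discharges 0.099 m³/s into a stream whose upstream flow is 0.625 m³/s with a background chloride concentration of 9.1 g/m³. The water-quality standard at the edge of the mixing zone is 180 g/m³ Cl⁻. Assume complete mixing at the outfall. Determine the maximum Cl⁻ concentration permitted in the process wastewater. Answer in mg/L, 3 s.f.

Mass balance: 180·0.724 = 0.099·Cₑ + 0.625·9.1.
Cₑ = (130.3 − 5.688) / 0.099 = 1259 mg/L.

1260 mg/L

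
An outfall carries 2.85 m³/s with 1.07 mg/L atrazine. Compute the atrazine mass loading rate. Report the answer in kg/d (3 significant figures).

Mass flux = Q·C = 2.85 m³/s × 1.07 g/m³ = 3.05 g/s.
= 3.05 g/s × 86.4 = 263.5 kg/d.

263 kg/d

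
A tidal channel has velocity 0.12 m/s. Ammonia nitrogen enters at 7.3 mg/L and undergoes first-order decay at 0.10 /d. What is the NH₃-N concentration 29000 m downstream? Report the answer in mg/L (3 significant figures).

Travel time t = 29000 m / 0.12 m/s = 2.9e+04/0.12 = 2.417e+05 s = 2.797 d.
First-order decay: C = 7.3·exp(−0.10·2.797) = 7.3·0.756 = 5.519 mg/L.

5.52 mg/L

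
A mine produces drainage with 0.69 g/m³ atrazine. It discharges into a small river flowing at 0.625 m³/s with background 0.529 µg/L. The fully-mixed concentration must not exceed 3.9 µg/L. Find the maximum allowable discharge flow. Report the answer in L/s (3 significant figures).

3.07 L/s

0.529 µg/L = 0.000529 mg/L.
3.9 µg/L = 0.0039 mg/L.
Mass balance at complete mixing: C_std·(Q_w + Q_r) = Q_w·C_e + Q_r·C_b.
Rearranging, Q_w = Q_r·(C_std − C_b)/(C_e − C_std) = 0.625·(0.0039 − 0.000529) / (0.69 − 0.0039) = 0.003071 m³/s.
= 3.071 L/s.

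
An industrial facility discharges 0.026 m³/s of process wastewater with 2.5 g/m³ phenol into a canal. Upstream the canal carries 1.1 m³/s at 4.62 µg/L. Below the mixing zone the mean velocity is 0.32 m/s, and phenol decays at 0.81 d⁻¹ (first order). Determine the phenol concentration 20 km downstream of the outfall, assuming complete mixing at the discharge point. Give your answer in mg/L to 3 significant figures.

0.0346 mg/L

4.62 µg/L = 0.00462 mg/L.
After complete mixing, C₀ = (0.026·2.5 + 1.1·0.00462) / 1.126 = 0.06224 mg/L.
Travel time t = 2e+04 m / 0.32 m/s = 6.25e+04 s = 0.7234 d.
C = 0.06224·exp(−0.81·0.7234) = 0.06224·0.5566 = 0.03464 mg/L.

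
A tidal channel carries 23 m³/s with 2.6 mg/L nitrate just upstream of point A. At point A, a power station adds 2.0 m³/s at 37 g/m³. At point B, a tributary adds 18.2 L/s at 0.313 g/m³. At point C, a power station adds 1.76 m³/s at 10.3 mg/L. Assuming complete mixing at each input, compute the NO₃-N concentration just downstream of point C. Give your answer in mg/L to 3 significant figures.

After input A: C = (23·2.6 + 2·37) / 25 = 5.352 mg/L.
18.2 L/s = 0.0182 m³/s.
After input B: C = (25·5.352 + 0.0182·0.313) / 25.02 = 5.348 mg/L.
After input C: C = (25.02·5.348 + 1.76·10.3) / 26.78 = 5.674 mg/L.

5.67 mg/L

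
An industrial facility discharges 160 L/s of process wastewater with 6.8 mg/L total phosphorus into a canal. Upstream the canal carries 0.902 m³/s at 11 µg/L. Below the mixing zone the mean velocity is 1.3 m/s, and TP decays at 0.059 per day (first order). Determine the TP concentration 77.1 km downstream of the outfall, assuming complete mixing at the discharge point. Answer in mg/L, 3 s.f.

160 L/s = 0.16 m³/s.
11 µg/L = 0.011 mg/L.
After complete mixing, C₀ = (0.16·6.8 + 0.902·0.011) / 1.062 = 1.034 mg/L.
Travel time t = 7.71e+04 m / 1.3 m/s = 5.931e+04 s = 0.6864 d.
C = 1.034·exp(−0.059·0.6864) = 1.034·0.9603 = 0.9928 mg/L.

0.993 mg/L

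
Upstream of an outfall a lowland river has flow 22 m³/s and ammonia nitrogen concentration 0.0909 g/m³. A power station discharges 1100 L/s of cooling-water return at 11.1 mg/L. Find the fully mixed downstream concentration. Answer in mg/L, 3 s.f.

1100 L/s = 1.1 m³/s.
By mass balance at complete mixing, C = (1.1·11.1 + 22·0.0909) / (1.1 + 22) = 14.21/23.1 = 0.6151 mg/L.

0.615 mg/L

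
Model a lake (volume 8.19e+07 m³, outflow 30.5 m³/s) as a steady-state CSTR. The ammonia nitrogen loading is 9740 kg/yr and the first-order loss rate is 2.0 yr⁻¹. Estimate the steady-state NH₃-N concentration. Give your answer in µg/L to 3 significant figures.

8.65 µg/L

Outflow Q = 30.5 m³/s × 3.156e+07 s/yr = 9.625e+08 m³/yr.
Steady-state CSTR mass balance: W = Q·C + k·V·C, so C = W/(Q + kV).
Q + kV = 9.625e+08 + 2.0·8.19e+07 = 1.126e+09 m³/yr.
C = 9740/1.126e+09 = 8.648e-06 kg/m³ = 0.008648 mg/L = 8.648 µg/L.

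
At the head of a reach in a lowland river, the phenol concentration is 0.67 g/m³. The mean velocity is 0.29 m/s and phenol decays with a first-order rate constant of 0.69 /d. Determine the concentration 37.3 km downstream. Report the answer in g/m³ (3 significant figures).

0.240 g/m³

Travel time t = 37.3 km / 0.29 m/s = 3.73e+04/0.29 = 1.286e+05 s = 1.489 d.
First-order decay: C = 0.67·exp(−0.69·1.489) = 0.67·0.358 = 0.2399 g/m³.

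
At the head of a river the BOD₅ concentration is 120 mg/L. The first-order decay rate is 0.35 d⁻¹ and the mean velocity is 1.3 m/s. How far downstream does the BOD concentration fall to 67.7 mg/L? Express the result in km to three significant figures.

From C = C₀·e^(−kt), t = ln(C₀/C)/k = ln(120/67.7)/0.35 = 0.5724/0.35 = 1.635 d.
Distance = v·t = 1.3 m/s × 1.413e+05 s = 1.837e+05 m = 183.7 km.

184 km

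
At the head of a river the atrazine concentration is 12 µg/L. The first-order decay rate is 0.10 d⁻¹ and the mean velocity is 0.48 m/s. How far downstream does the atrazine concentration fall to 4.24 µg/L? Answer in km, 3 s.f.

431 km

From C = C₀·e^(−kt), t = ln(C₀/C)/k = ln(12/4.24)/0.10 = 1.04/0.10 = 10.4 d.
Distance = v·t = 0.48 m/s × 8.989e+05 s = 4.315e+05 m = 431.5 km.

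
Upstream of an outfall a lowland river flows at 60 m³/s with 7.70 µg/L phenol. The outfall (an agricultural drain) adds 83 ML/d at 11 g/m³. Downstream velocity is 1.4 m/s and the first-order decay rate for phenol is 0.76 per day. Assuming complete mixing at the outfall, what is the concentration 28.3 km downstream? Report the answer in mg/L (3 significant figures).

0.151 mg/L

83 ML/d = 0.9606 m³/s.
7.70 µg/L = 0.0077 mg/L.
After complete mixing, C₀ = (0.9606·11 + 60·0.0077) / 60.96 = 0.1809 mg/L.
Travel time t = 2.83e+04 m / 1.4 m/s = 2.021e+04 s = 0.234 d.
C = 0.1809·exp(−0.76·0.234) = 0.1809·0.8371 = 0.1515 mg/L.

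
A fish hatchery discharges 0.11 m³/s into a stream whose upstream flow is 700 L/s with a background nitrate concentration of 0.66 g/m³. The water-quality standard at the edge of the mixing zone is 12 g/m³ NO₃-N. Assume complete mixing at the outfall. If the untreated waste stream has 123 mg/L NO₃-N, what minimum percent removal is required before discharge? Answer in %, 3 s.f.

31.6 %

700 L/s = 0.7 m³/s.
Mass balance: 12·0.81 = 0.11·Cₑ + 0.7·0.66.
Cₑ = (9.72 − 0.462) / 0.11 = 84.16 mg/L.
Required removal = 1 − 84.16/123 = 31.57 %.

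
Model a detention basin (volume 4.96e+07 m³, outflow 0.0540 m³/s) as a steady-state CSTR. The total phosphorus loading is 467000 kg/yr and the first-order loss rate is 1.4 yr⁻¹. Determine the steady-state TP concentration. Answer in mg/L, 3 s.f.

6.56 mg/L

Outflow Q = 0.0540 m³/s × 3.156e+07 s/yr = 1.704e+06 m³/yr.
Steady-state CSTR mass balance: W = Q·C + k·V·C, so C = W/(Q + kV).
Q + kV = 1.704e+06 + 1.4·4.96e+07 = 7.114e+07 m³/yr.
C = 467000/7.114e+07 = 0.006564 kg/m³ = 6.564 mg/L.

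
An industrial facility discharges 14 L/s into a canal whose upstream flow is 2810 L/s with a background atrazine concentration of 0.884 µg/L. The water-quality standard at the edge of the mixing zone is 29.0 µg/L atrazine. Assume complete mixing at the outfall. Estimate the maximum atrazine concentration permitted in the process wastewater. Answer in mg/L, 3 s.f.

5.67 mg/L

14 L/s = 0.014 m³/s.
2810 L/s = 2.81 m³/s.
0.884 µg/L = 0.000884 mg/L.
29.0 µg/L = 0.029 mg/L.
Mass balance: 0.029·2.824 = 0.014·Cₑ + 2.81·0.000884.
Cₑ = (0.0819 − 0.002484) / 0.014 = 5.672 mg/L.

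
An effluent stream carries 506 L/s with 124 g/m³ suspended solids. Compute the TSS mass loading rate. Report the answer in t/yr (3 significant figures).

1980 t/yr

506 L/s = 0.506 m³/s.
Mass flux = Q·C = 0.506 m³/s × 124 g/m³ = 62.74 g/s.
= 62.74 g/s × 31.56 = 1980 t/yr.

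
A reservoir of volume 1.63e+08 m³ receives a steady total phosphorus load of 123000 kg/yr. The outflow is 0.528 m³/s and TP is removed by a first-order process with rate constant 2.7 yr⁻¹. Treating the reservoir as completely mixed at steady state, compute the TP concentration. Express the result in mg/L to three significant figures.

0.269 mg/L

Outflow Q = 0.528 m³/s × 3.156e+07 s/yr = 1.666e+07 m³/yr.
Steady-state CSTR mass balance: W = Q·C + k·V·C, so C = W/(Q + kV).
Q + kV = 1.666e+07 + 2.7·1.63e+08 = 4.568e+08 m³/yr.
C = 123000/4.568e+08 = 0.0002693 kg/m³ = 0.2693 mg/L.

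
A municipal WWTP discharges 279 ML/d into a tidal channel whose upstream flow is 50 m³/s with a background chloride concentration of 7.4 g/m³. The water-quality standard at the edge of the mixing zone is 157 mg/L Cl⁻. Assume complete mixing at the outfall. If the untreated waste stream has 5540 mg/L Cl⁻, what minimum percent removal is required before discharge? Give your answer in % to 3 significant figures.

55.4 %

279 ML/d = 3.229 m³/s.
Mass balance: 157·53.23 = 3.229·Cₑ + 50·7.4.
Cₑ = (8357 − 370) / 3.229 = 2473 mg/L.
Required removal = 1 − 2473/5540 = 55.35 %.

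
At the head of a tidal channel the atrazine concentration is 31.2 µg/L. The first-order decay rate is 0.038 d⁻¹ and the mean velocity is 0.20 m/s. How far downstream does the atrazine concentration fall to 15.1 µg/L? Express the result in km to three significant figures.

From C = C₀·e^(−kt), t = ln(C₀/C)/k = ln(31.2/15.1)/0.038 = 0.7257/0.038 = 19.1 d.
Distance = v·t = 0.20 m/s × 1.65e+06 s = 3.3e+05 m = 330 km.

330 km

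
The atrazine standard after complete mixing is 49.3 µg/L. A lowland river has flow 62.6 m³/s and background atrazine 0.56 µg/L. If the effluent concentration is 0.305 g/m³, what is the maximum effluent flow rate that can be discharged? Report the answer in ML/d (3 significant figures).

0.56 µg/L = 0.00056 mg/L.
49.3 µg/L = 0.0493 mg/L.
Mass balance at complete mixing: C_std·(Q_w + Q_r) = Q_w·C_e + Q_r·C_b.
Rearranging, Q_w = Q_r·(C_std − C_b)/(C_e − C_std) = 62.6·(0.0493 − 0.00056) / (0.305 − 0.0493) = 11.93 m³/s.
= 1031 ML/d.

1030 ML/d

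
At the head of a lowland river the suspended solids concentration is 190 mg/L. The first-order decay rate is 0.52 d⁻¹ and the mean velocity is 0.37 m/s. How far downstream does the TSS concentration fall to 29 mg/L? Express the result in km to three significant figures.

116 km

From C = C₀·e^(−kt), t = ln(C₀/C)/k = ln(190/29)/0.52 = 1.88/0.52 = 3.615 d.
Distance = v·t = 0.37 m/s × 3.123e+05 s = 1.156e+05 m = 115.6 km.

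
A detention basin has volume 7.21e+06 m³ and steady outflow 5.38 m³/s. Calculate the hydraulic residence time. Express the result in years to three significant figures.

0.0425 yr

Q = 5.38 m³/s × 3.156e+07 s/yr = 1.698e+08 m³/yr.
Hydraulic residence time τ = V/Q = 7.21e+06/1.698e+08 = 0.04247 yr.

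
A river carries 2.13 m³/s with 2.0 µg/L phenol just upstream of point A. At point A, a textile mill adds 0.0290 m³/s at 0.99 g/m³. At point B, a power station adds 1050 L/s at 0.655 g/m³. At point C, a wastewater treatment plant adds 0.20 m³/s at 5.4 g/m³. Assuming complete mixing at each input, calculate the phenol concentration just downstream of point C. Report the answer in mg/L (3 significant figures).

0.528 mg/L

2.0 µg/L = 0.002 mg/L.
After input A: C = (2.13·0.002 + 0.029·0.99) / 2.159 = 0.01527 mg/L.
1050 L/s = 1.05 m³/s.
After input B: C = (2.159·0.01527 + 1.05·0.655) / 3.209 = 0.2246 mg/L.
After input C: C = (3.209·0.2246 + 0.2·5.4) / 3.409 = 0.5282 mg/L.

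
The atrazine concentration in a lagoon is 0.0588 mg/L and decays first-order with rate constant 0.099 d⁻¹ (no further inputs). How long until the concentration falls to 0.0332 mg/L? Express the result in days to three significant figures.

t = ln(C₀/C)/k = ln(0.0588/0.0332)/0.099 = 0.5716/0.099 = 5.774 d.

5.77 d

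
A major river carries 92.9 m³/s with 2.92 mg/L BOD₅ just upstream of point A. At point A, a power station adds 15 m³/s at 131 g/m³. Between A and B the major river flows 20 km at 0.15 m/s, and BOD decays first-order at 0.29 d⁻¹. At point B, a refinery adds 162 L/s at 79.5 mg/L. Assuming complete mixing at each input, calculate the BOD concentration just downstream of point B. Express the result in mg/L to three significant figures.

13.3 mg/L

After input A: C = (92.9·2.92 + 15·131) / 107.9 = 20.73 mg/L.
Over the 20 km reach to input B (t = 1.333e+05 s = 1.543 d), decay gives C = 20.73·exp(−0.29·1.543) = 13.25 mg/L.
162 L/s = 0.162 m³/s.
After input B: C = (107.9·13.25 + 0.162·79.5) / 108.1 = 13.35 mg/L.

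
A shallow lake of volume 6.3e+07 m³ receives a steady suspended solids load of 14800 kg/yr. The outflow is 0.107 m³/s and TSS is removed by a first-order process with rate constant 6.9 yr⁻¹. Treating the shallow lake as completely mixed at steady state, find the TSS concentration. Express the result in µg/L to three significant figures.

Outflow Q = 0.107 m³/s × 3.156e+07 s/yr = 3.377e+06 m³/yr.
Steady-state CSTR mass balance: W = Q·C + k·V·C, so C = W/(Q + kV).
Q + kV = 3.377e+06 + 6.9·6.3e+07 = 4.381e+08 m³/yr.
C = 14800/4.381e+08 = 3.378e-05 kg/m³ = 0.03378 mg/L = 33.78 µg/L.

33.8 µg/L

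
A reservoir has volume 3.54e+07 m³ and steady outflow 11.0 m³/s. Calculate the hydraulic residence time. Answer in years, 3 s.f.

0.102 yr

Q = 11.0 m³/s × 3.156e+07 s/yr = 3.471e+08 m³/yr.
Hydraulic residence time τ = V/Q = 3.54e+07/3.471e+08 = 0.102 yr.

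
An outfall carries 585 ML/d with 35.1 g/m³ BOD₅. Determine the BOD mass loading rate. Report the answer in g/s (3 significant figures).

585 ML/d = 6.771 m³/s.
Mass flux = Q·C = 6.771 m³/s × 35.1 g/m³ = 237.7 g/s.

238 g/s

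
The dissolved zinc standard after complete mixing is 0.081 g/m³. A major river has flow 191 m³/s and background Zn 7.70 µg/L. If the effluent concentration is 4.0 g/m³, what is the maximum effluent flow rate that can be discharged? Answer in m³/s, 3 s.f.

3.57 m³/s

7.70 µg/L = 0.0077 mg/L.
Mass balance at complete mixing: C_std·(Q_w + Q_r) = Q_w·C_e + Q_r·C_b.
Rearranging, Q_w = Q_r·(C_std − C_b)/(C_e − C_std) = 191·(0.081 − 0.0077) / (4 − 0.081) = 3.572 m³/s.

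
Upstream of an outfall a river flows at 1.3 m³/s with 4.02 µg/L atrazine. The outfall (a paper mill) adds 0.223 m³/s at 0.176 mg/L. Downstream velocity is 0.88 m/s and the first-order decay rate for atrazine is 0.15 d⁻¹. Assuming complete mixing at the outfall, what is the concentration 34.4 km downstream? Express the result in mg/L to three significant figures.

0.0273 mg/L

4.02 µg/L = 0.00402 mg/L.
After complete mixing, C₀ = (0.223·0.176 + 1.3·0.00402) / 1.523 = 0.0292 mg/L.
Travel time t = 3.44e+04 m / 0.88 m/s = 3.909e+04 s = 0.4524 d.
C = 0.0292·exp(−0.15·0.4524) = 0.0292·0.9344 = 0.02729 mg/L.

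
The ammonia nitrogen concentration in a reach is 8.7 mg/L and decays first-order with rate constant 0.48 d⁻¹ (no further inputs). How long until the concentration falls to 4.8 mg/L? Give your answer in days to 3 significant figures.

1.24 d

t = ln(C₀/C)/k = ln(8.7/4.8)/0.48 = 0.5947/0.48 = 1.239 d.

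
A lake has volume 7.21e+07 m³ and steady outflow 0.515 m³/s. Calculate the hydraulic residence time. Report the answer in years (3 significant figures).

Q = 0.515 m³/s × 3.156e+07 s/yr = 1.625e+07 m³/yr.
Hydraulic residence time τ = V/Q = 7.21e+07/1.625e+07 = 4.436 yr.

4.44 yr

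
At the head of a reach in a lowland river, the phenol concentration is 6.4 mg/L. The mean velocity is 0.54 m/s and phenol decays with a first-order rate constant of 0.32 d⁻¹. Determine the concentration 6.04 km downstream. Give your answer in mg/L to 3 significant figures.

Travel time t = 6.04 km / 0.54 m/s = 6040/0.54 = 1.119e+04 s = 0.1295 d.
First-order decay: C = 6.4·exp(−0.32·0.1295) = 6.4·0.9594 = 6.14 mg/L.

6.14 mg/L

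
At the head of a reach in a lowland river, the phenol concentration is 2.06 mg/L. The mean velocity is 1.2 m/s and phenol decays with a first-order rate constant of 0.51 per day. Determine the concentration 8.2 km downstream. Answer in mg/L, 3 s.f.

1.98 mg/L

Travel time t = 8.2 km / 1.2 m/s = 8200/1.2 = 6833 s = 0.07909 d.
First-order decay: C = 2.06·exp(−0.51·0.07909) = 2.06·0.9605 = 1.979 mg/L.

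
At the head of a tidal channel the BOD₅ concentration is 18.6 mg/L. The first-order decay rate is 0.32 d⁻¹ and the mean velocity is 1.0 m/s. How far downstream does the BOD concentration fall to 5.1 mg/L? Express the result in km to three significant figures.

349 km

From C = C₀·e^(−kt), t = ln(C₀/C)/k = ln(18.6/5.1)/0.32 = 1.294/0.32 = 4.044 d.
Distance = v·t = 1.0 m/s × 3.494e+05 s = 3.494e+05 m = 349.4 km.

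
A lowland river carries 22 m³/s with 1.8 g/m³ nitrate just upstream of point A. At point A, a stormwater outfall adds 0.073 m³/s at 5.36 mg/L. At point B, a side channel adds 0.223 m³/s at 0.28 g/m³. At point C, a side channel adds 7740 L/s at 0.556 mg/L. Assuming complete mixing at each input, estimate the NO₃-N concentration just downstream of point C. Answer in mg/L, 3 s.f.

After input A: C = (22·1.8 + 0.073·5.36) / 22.07 = 1.812 mg/L.
After input B: C = (22.07·1.812 + 0.223·0.28) / 22.3 = 1.796 mg/L.
7740 L/s = 7.74 m³/s.
After input C: C = (22.3·1.796 + 7.74·0.556) / 30.04 = 1.477 mg/L.

1.48 mg/L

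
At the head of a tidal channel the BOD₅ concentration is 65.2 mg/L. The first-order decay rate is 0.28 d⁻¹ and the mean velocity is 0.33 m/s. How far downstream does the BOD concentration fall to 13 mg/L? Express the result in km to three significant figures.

From C = C₀·e^(−kt), t = ln(C₀/C)/k = ln(65.2/13)/0.28 = 1.613/0.28 = 5.759 d.
Distance = v·t = 0.33 m/s × 4.976e+05 s = 1.642e+05 m = 164.2 km.

164 km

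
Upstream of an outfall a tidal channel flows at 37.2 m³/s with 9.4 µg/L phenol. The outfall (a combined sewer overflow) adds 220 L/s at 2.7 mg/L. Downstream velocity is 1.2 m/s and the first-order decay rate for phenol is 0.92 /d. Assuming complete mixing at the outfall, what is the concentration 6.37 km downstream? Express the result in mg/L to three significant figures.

0.0238 mg/L

220 L/s = 0.22 m³/s.
9.4 µg/L = 0.0094 mg/L.
After complete mixing, C₀ = (0.22·2.7 + 37.2·0.0094) / 37.42 = 0.02522 mg/L.
Travel time t = 6370 m / 1.2 m/s = 5308 s = 0.06144 d.
C = 0.02522·exp(−0.92·0.06144) = 0.02522·0.945 = 0.02383 mg/L.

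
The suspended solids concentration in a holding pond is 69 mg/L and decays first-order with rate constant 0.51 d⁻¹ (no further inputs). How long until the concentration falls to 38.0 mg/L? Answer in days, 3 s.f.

1.17 d

t = ln(C₀/C)/k = ln(69/38.0)/0.51 = 0.5965/0.51 = 1.17 d.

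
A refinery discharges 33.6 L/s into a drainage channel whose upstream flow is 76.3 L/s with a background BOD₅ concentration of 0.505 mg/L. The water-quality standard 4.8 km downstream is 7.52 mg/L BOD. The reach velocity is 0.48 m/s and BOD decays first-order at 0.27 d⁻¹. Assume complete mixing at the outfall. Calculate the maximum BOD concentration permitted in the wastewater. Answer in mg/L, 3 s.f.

33.6 L/s = 0.0336 m³/s.
76.3 L/s = 0.0763 m³/s.
Travel time to the compliance point: t = 4800/0.48 = 1e+04 s = 0.1157 d; decay factor exp(−0.27·0.1157) = 0.9692.
So the concentration just after mixing may be at most 7.52/0.9692 = 7.759 mg/L.
Mass balance: 7.759·0.1099 = 0.0336·Cₑ + 0.0763·0.505.
Cₑ = (0.8527 − 0.03853) / 0.0336 = 24.23 mg/L.

24.2 mg/L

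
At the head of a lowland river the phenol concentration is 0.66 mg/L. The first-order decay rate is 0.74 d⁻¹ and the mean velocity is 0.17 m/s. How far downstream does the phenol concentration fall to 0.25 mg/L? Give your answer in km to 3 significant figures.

19.3 km

From C = C₀·e^(−kt), t = ln(C₀/C)/k = ln(0.66/0.25)/0.74 = 0.9708/0.74 = 1.312 d.
Distance = v·t = 0.17 m/s × 1.133e+05 s = 1.927e+04 m = 19.27 km.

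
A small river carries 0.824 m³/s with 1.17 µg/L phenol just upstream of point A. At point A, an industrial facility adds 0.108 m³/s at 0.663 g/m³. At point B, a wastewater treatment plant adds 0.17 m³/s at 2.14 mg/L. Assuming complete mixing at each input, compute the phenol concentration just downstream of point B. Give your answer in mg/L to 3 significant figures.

0.396 mg/L

1.17 µg/L = 0.00117 mg/L.
After input A: C = (0.824·0.00117 + 0.108·0.663) / 0.932 = 0.07786 mg/L.
After input B: C = (0.932·0.07786 + 0.17·2.14) / 1.102 = 0.396 mg/L.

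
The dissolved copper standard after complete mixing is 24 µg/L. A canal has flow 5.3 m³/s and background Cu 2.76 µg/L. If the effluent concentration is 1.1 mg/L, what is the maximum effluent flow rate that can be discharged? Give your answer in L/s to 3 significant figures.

105 L/s

2.76 µg/L = 0.00276 mg/L.
24 µg/L = 0.024 mg/L.
Mass balance at complete mixing: C_std·(Q_w + Q_r) = Q_w·C_e + Q_r·C_b.
Rearranging, Q_w = Q_r·(C_std − C_b)/(C_e − C_std) = 5.3·(0.024 − 0.00276) / (1.1 − 0.024) = 0.1046 m³/s.
= 104.6 L/s.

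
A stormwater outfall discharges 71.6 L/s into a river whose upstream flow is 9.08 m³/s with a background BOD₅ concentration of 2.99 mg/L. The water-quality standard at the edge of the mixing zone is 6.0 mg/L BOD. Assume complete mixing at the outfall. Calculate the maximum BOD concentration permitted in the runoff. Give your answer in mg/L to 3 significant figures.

71.6 L/s = 0.0716 m³/s.
Mass balance: 6·9.152 = 0.0716·Cₑ + 9.08·2.99.
Cₑ = (54.91 − 27.15) / 0.0716 = 387.7 mg/L.

388 mg/L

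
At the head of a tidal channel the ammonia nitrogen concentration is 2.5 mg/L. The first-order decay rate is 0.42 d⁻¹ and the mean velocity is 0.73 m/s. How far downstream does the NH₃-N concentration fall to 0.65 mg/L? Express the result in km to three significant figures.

202 km

From C = C₀·e^(−kt), t = ln(C₀/C)/k = ln(2.5/0.65)/0.42 = 1.347/0.42 = 3.207 d.
Distance = v·t = 0.73 m/s × 2.771e+05 s = 2.023e+05 m = 202.3 km.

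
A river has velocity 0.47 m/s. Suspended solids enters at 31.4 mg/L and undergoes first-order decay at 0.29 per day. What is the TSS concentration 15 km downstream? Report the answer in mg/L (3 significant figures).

28.2 mg/L

Travel time t = 15 km / 0.47 m/s = 1.5e+04/0.47 = 3.191e+04 s = 0.3694 d.
First-order decay: C = 31.4·exp(−0.29·0.3694) = 31.4·0.8984 = 28.21 mg/L.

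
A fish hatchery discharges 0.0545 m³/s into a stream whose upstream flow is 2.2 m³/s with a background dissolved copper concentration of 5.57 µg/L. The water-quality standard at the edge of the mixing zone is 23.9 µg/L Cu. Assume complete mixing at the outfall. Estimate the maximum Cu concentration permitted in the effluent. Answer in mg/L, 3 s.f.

0.764 mg/L

5.57 µg/L = 0.00557 mg/L.
23.9 µg/L = 0.0239 mg/L.
Mass balance: 0.0239·2.255 = 0.0545·Cₑ + 2.2·0.00557.
Cₑ = (0.05388 − 0.01225) / 0.0545 = 0.7638 mg/L.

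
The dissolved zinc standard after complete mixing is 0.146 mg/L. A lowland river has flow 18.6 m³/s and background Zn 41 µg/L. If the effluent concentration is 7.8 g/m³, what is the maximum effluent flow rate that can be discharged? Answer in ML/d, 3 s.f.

22.0 ML/d

41 µg/L = 0.041 mg/L.
Mass balance at complete mixing: C_std·(Q_w + Q_r) = Q_w·C_e + Q_r·C_b.
Rearranging, Q_w = Q_r·(C_std − C_b)/(C_e − C_std) = 18.6·(0.146 − 0.041) / (7.8 − 0.146) = 0.2552 m³/s.
= 22.05 ML/d.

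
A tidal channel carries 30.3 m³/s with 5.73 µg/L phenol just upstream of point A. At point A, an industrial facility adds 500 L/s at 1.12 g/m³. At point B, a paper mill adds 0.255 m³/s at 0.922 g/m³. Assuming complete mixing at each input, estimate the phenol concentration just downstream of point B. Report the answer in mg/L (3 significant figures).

5.73 µg/L = 0.00573 mg/L.
500 L/s = 0.5 m³/s.
After input A: C = (30.3·0.00573 + 0.5·1.12) / 30.8 = 0.02382 mg/L.
After input B: C = (30.8·0.02382 + 0.255·0.922) / 31.05 = 0.03119 mg/L.

0.0312 mg/L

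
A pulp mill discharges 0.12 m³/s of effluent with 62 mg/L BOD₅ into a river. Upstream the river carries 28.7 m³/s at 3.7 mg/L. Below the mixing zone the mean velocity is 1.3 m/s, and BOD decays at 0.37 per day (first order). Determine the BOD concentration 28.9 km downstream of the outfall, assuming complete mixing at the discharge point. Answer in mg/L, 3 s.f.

After complete mixing, C₀ = (0.12·62 + 28.7·3.7) / 28.82 = 3.943 mg/L.
Travel time t = 2.89e+04 m / 1.3 m/s = 2.223e+04 s = 0.2573 d.
C = 3.943·exp(−0.37·0.2573) = 3.943·0.9092 = 3.585 mg/L.

3.58 mg/L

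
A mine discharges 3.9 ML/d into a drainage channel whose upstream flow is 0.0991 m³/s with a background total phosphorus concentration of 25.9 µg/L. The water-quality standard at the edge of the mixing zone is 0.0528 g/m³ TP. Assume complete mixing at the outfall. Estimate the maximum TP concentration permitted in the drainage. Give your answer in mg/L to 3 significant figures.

3.9 ML/d = 0.04514 m³/s.
25.9 µg/L = 0.0259 mg/L.
Mass balance: 0.0528·0.1442 = 0.04514·Cₑ + 0.0991·0.0259.
Cₑ = (0.007616 − 0.002567) / 0.04514 = 0.1119 mg/L.

0.112 mg/L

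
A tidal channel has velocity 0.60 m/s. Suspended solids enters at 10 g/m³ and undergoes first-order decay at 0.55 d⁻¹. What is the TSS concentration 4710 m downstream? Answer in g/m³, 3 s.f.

9.51 g/m³

Travel time t = 4710 m / 0.60 m/s = 4710/0.60 = 7850 s = 0.09086 d.
First-order decay: C = 10·exp(−0.55·0.09086) = 10·0.9513 = 9.513 g/m³.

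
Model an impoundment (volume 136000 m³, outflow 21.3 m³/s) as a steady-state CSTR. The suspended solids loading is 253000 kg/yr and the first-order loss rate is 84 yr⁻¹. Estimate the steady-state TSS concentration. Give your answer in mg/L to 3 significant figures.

0.370 mg/L

Outflow Q = 21.3 m³/s × 3.156e+07 s/yr = 6.722e+08 m³/yr.
Steady-state CSTR mass balance: W = Q·C + k·V·C, so C = W/(Q + kV).
Q + kV = 6.722e+08 + 84·136000 = 6.836e+08 m³/yr.
C = 253000/6.836e+08 = 0.0003701 kg/m³ = 0.3701 mg/L.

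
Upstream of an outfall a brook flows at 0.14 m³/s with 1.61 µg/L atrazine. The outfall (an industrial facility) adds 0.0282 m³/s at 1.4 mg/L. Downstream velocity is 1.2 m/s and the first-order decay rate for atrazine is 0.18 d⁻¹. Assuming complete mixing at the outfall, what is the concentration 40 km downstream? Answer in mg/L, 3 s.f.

0.220 mg/L

1.61 µg/L = 0.00161 mg/L.
After complete mixing, C₀ = (0.0282·1.4 + 0.14·0.00161) / 0.1682 = 0.2361 mg/L.
Travel time t = 4e+04 m / 1.2 m/s = 3.333e+04 s = 0.3858 d.
C = 0.2361·exp(−0.18·0.3858) = 0.2361·0.9329 = 0.2202 mg/L.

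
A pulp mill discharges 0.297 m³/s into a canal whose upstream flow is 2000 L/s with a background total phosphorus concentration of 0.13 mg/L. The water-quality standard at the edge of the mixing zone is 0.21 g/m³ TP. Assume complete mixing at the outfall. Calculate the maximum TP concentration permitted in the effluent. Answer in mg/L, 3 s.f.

2000 L/s = 2 m³/s.
Mass balance: 0.21·2.297 = 0.297·Cₑ + 2·0.13.
Cₑ = (0.4824 − 0.26) / 0.297 = 0.7487 mg/L.

0.749 mg/L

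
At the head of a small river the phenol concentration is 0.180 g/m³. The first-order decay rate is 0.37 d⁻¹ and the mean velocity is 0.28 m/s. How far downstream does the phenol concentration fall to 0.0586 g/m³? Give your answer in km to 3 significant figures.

From C = C₀·e^(−kt), t = ln(C₀/C)/k = ln(0.180/0.0586)/0.37 = 1.122/0.37 = 3.033 d.
Distance = v·t = 0.28 m/s × 2.621e+05 s = 7.338e+04 m = 73.38 km.

73.4 km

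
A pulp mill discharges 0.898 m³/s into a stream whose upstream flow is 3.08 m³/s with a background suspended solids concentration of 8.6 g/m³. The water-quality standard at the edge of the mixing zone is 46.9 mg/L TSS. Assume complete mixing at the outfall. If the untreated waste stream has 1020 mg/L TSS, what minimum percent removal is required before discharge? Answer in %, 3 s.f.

82.5 %

Mass balance: 46.9·3.978 = 0.898·Cₑ + 3.08·8.6.
Cₑ = (186.6 − 26.49) / 0.898 = 178.3 mg/L.
Required removal = 1 − 178.3/1020 = 82.52 %.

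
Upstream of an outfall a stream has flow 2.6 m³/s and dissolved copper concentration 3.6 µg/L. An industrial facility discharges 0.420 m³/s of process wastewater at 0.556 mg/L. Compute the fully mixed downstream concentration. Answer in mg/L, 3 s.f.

3.6 µg/L = 0.0036 mg/L.
Conservation of mass across the mixing zone: C = (0.42·0.556 + 2.6·0.0036) / (0.42 + 2.6) = 0.2429/3.02 = 0.08042 mg/L.

0.0804 mg/L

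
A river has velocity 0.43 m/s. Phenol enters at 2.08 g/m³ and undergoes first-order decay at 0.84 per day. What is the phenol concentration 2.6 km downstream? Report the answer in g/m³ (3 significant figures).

Travel time t = 2.6 km / 0.43 m/s = 2600/0.43 = 6047 s = 0.06998 d.
First-order decay: C = 2.08·exp(−0.84·0.06998) = 2.08·0.9429 = 1.961 g/m³.

1.96 g/m³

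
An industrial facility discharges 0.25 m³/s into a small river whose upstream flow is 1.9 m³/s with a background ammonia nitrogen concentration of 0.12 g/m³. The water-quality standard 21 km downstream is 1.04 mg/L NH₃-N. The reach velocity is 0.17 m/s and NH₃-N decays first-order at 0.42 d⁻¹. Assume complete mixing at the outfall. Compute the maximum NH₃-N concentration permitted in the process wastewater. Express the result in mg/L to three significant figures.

15.4 mg/L

Travel time to the compliance point: t = 2.1e+04/0.17 = 1.235e+05 s = 1.43 d; decay factor exp(−0.42·1.43) = 0.5485.
So the concentration just after mixing may be at most 1.04/0.5485 = 1.896 mg/L.
Mass balance: 1.896·2.15 = 0.25·Cₑ + 1.9·0.12.
Cₑ = (4.076 − 0.228) / 0.25 = 15.39 mg/L.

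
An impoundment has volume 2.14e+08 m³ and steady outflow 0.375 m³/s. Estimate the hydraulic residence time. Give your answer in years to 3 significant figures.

18.1 yr

Q = 0.375 m³/s × 3.156e+07 s/yr = 1.183e+07 m³/yr.
Hydraulic residence time τ = V/Q = 2.14e+08/1.183e+07 = 18.08 yr.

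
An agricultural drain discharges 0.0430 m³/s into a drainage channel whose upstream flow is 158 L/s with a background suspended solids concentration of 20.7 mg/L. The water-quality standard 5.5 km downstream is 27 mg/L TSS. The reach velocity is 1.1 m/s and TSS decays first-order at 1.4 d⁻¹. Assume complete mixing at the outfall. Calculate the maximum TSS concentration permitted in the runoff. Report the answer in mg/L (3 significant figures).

60.8 mg/L

158 L/s = 0.158 m³/s.
Travel time to the compliance point: t = 5500/1.1 = 5000 s = 0.05787 d; decay factor exp(−1.4·0.05787) = 0.9222.
So the concentration just after mixing may be at most 27/0.9222 = 29.28 mg/L.
Mass balance: 29.28·0.201 = 0.043·Cₑ + 0.158·20.7.
Cₑ = (5.885 − 3.271) / 0.043 = 60.8 mg/L.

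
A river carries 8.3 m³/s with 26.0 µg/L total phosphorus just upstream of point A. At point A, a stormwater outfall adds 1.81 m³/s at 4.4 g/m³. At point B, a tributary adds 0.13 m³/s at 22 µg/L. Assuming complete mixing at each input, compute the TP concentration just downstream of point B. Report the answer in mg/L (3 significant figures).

0.799 mg/L

26.0 µg/L = 0.026 mg/L.
After input A: C = (8.3·0.026 + 1.81·4.4) / 10.11 = 0.8091 mg/L.
22 µg/L = 0.022 mg/L.
After input B: C = (10.11·0.8091 + 0.13·0.022) / 10.24 = 0.7991 mg/L.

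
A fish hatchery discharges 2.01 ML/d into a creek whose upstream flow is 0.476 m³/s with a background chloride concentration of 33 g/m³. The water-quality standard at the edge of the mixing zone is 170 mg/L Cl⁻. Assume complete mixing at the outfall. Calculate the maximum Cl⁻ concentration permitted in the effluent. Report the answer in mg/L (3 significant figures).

2970 mg/L

2.01 ML/d = 0.02326 m³/s.
Mass balance: 170·0.4993 = 0.02326·Cₑ + 0.476·33.
Cₑ = (84.87 − 15.71) / 0.02326 = 2973 mg/L.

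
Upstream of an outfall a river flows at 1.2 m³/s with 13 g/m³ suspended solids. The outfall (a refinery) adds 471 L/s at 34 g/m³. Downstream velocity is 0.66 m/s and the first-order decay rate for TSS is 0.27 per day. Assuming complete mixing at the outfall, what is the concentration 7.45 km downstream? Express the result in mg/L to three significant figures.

471 L/s = 0.471 m³/s.
After complete mixing, C₀ = (0.471·34 + 1.2·13) / 1.671 = 18.92 mg/L.
Travel time t = 7450 m / 0.66 m/s = 1.129e+04 s = 0.1306 d.
C = 18.92·exp(−0.27·0.1306) = 18.92·0.9653 = 18.26 mg/L.

18.3 mg/L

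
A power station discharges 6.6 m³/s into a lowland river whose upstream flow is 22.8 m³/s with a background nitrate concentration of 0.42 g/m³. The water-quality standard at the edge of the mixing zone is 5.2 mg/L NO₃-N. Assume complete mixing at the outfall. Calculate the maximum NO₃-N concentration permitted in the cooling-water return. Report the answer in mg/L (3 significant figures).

Mass balance: 5.2·29.4 = 6.6·Cₑ + 22.8·0.42.
Cₑ = (152.9 − 9.576) / 6.6 = 21.71 mg/L.

21.7 mg/L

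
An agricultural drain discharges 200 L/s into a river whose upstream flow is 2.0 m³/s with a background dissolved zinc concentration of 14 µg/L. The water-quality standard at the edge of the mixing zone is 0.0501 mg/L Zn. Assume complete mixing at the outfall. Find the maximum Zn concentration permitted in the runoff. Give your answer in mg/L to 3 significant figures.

200 L/s = 0.2 m³/s.
14 µg/L = 0.014 mg/L.
Mass balance: 0.0501·2.2 = 0.2·Cₑ + 2·0.014.
Cₑ = (0.1102 − 0.028) / 0.2 = 0.4111 mg/L.

0.411 mg/L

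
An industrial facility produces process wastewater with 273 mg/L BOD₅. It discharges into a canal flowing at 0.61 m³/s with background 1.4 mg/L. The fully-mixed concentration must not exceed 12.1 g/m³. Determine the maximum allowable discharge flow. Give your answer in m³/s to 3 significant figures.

Mass balance at complete mixing: C_std·(Q_w + Q_r) = Q_w·C_e + Q_r·C_b.
Rearranging, Q_w = Q_r·(C_std − C_b)/(C_e − C_std) = 0.61·(12.1 − 1.4) / (273 − 12.1) = 0.02502 m³/s.

0.0250 m³/s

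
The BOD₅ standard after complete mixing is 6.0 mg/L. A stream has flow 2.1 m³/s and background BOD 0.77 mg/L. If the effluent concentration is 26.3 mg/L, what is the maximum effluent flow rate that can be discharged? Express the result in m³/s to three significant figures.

0.541 m³/s

Mass balance at complete mixing: C_std·(Q_w + Q_r) = Q_w·C_e + Q_r·C_b.
Rearranging, Q_w = Q_r·(C_std − C_b)/(C_e − C_std) = 2.1·(6 − 0.77) / (26.3 − 6) = 0.541 m³/s.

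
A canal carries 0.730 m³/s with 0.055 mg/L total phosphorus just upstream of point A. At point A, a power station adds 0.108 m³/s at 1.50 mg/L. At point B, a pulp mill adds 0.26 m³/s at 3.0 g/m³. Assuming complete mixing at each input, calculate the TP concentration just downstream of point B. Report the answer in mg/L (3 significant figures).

0.894 mg/L

After input A: C = (0.73·0.055 + 0.108·1.5) / 0.838 = 0.2412 mg/L.
After input B: C = (0.838·0.2412 + 0.26·3) / 1.098 = 0.8945 mg/L.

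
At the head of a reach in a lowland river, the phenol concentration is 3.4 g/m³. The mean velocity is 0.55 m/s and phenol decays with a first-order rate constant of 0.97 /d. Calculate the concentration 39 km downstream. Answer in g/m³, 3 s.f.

Travel time t = 39 km / 0.55 m/s = 3.9e+04/0.55 = 7.091e+04 s = 0.8207 d.
First-order decay: C = 3.4·exp(−0.97·0.8207) = 3.4·0.4511 = 1.534 g/m³.

1.53 g/m³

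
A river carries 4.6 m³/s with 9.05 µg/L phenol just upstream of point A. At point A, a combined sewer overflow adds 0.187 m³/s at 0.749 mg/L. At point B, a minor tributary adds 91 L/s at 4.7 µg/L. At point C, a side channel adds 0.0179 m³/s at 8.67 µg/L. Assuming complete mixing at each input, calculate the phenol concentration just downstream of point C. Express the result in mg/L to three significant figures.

0.0372 mg/L

9.05 µg/L = 0.00905 mg/L.
After input A: C = (4.6·0.00905 + 0.187·0.749) / 4.787 = 0.03796 mg/L.
91 L/s = 0.091 m³/s.
4.7 µg/L = 0.0047 mg/L.
After input B: C = (4.787·0.03796 + 0.091·0.0047) / 4.878 = 0.03734 mg/L.
8.67 µg/L = 0.00867 mg/L.
After input C: C = (4.878·0.03734 + 0.0179·0.00867) / 4.896 = 0.03723 mg/L.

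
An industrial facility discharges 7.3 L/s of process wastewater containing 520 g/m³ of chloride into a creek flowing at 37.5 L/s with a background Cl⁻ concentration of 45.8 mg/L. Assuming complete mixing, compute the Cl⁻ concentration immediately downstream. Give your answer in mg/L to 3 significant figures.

123 mg/L

7.3 L/s = 0.0073 m³/s.
37.5 L/s = 0.0375 m³/s.
Conservation of mass across the mixing zone: C = (0.0073·520 + 0.0375·45.8) / (0.0073 + 0.0375) = 5.513/0.0448 = 123.1 mg/L.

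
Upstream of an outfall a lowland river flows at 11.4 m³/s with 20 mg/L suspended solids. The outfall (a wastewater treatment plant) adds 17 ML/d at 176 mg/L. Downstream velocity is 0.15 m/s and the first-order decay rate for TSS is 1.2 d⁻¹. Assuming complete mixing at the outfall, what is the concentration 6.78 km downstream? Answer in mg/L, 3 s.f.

17 ML/d = 0.1968 m³/s.
After complete mixing, C₀ = (0.1968·176 + 11.4·20) / 11.6 = 22.65 mg/L.
Travel time t = 6780 m / 0.15 m/s = 4.52e+04 s = 0.5231 d.
C = 22.65·exp(−1.2·0.5231) = 22.65·0.5338 = 12.09 mg/L.

12.1 mg/L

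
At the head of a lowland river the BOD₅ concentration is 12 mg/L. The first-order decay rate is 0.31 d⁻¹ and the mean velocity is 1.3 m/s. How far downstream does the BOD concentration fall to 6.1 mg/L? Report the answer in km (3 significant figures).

From C = C₀·e^(−kt), t = ln(C₀/C)/k = ln(12/6.1)/0.31 = 0.6766/0.31 = 2.183 d.
Distance = v·t = 1.3 m/s × 1.886e+05 s = 2.452e+05 m = 245.2 km.

245 km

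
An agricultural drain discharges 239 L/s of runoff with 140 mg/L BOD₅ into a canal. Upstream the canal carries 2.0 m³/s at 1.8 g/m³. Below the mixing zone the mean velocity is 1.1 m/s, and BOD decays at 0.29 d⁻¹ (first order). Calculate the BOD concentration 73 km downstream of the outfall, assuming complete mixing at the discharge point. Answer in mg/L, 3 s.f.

13.2 mg/L

239 L/s = 0.239 m³/s.
After complete mixing, C₀ = (0.239·140 + 2·1.8) / 2.239 = 16.55 mg/L.
Travel time t = 7.3e+04 m / 1.1 m/s = 6.636e+04 s = 0.7681 d.
C = 16.55·exp(−0.29·0.7681) = 16.55·0.8003 = 13.25 mg/L.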